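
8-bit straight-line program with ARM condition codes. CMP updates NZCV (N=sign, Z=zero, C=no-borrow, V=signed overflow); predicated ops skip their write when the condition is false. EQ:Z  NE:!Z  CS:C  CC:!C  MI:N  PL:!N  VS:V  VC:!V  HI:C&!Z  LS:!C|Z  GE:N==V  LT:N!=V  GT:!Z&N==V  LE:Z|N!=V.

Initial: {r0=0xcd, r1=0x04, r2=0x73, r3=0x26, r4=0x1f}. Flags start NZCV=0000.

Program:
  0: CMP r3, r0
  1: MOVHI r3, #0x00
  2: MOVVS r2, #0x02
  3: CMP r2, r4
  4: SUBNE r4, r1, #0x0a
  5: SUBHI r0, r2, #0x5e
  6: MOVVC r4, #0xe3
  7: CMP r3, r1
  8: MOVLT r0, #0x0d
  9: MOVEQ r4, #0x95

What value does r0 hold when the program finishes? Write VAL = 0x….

[0] flags=0000 → (cmp)
[1] flags=0000 HI?F → skip
[2] flags=0000 VS?F → skip
[3] flags=0010 → (cmp)
[4] flags=0010 NE?T → r4=0xfa
[5] flags=0010 HI?T → r0=0x15
[6] flags=0010 VC?T → r4=0xe3
[7] flags=0010 → (cmp)
[8] flags=0010 LT?F → skip
[9] flags=0010 EQ?F → skip

VAL = 0x15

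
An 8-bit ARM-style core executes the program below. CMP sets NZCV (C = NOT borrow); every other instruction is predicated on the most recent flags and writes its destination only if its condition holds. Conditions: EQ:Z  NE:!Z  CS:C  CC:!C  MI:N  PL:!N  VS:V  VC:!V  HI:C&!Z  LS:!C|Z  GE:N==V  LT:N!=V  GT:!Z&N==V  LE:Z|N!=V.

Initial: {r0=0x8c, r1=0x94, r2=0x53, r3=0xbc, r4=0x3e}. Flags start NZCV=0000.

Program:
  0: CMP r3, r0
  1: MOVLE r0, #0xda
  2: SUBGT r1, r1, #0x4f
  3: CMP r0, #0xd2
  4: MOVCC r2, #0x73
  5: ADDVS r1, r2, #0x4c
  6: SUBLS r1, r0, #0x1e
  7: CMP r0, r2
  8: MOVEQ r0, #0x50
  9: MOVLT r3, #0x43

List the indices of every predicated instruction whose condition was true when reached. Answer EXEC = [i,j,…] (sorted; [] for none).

0: ✓ CMP  NZCV=0010
1: · MOVLE
2: ✓ SUBGT  r1←0x45
3: ✓ CMP  NZCV=1000
4: ✓ MOVCC  r2←0x73
5: · ADDVS
6: ✓ SUBLS  r1←0x6e
7: ✓ CMP  NZCV=0011
8: · MOVEQ
9: ✓ MOVLT  r3←0x43

EXEC = [2,4,6,9]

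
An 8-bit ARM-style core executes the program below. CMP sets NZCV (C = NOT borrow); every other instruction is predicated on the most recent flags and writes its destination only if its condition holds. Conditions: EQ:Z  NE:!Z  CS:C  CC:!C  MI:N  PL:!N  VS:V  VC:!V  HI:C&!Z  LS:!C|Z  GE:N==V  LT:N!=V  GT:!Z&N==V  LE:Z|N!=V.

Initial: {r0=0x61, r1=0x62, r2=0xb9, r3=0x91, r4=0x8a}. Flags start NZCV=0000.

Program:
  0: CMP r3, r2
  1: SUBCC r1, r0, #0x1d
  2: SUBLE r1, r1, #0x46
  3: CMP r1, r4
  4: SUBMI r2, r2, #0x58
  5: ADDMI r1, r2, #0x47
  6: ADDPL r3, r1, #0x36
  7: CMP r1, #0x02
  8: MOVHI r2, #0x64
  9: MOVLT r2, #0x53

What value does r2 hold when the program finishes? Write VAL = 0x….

VAL = 0x53

[0] flags=1000 → (cmp)
[1] flags=1000 CC?T → r1=0x44
[2] flags=1000 LE?T → r1=0xfe
[3] flags=0010 → (cmp)
[4] flags=0010 MI?F → skip
[5] flags=0010 MI?F → skip
[6] flags=0010 PL?T → r3=0x34
[7] flags=1010 → (cmp)
[8] flags=1010 HI?T → r2=0x64
[9] flags=1010 LT?T → r2=0x53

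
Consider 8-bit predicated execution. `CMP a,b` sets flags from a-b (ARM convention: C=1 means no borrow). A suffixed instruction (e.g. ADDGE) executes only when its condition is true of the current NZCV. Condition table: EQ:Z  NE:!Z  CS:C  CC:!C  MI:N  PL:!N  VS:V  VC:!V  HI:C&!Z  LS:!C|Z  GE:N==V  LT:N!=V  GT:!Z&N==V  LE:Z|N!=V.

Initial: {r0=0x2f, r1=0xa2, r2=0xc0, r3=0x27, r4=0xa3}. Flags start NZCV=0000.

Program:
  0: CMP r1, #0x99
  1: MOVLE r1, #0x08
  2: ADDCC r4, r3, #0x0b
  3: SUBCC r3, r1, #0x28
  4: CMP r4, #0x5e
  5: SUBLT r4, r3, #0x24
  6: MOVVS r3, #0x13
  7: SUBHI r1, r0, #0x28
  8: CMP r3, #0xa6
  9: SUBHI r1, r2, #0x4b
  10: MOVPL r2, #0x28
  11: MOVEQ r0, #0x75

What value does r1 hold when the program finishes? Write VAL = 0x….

0: ✓ CMP  NZCV=0010
1: · MOVLE
2: · ADDCC
3: · SUBCC
4: ✓ CMP  NZCV=0011
5: ✓ SUBLT  r4←0x03
6: ✓ MOVVS  r3←0x13
7: ✓ SUBHI  r1←0x07
8: ✓ CMP  NZCV=0000
9: · SUBHI
10: ✓ MOVPL  r2←0x28
11: · MOVEQ

VAL = 0x07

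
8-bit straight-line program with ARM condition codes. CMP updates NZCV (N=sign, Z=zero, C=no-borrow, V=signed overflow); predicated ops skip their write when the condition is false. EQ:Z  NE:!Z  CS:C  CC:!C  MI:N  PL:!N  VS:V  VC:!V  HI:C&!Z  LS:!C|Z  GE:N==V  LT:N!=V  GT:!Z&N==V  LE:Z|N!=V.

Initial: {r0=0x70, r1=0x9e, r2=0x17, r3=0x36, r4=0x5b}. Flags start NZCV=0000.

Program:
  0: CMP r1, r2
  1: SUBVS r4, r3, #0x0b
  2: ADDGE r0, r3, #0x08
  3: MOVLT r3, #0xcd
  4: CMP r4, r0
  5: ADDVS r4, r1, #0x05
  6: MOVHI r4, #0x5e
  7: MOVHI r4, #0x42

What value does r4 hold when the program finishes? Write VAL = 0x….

VAL = 0x5b

[0] flags=1010 → (cmp)
[1] flags=1010 VS?F → skip
[2] flags=1010 GE?F → skip
[3] flags=1010 LT?T → r3=0xcd
[4] flags=1000 → (cmp)
[5] flags=1000 VS?F → skip
[6] flags=1000 HI?F → skip
[7] flags=1000 HI?F → skip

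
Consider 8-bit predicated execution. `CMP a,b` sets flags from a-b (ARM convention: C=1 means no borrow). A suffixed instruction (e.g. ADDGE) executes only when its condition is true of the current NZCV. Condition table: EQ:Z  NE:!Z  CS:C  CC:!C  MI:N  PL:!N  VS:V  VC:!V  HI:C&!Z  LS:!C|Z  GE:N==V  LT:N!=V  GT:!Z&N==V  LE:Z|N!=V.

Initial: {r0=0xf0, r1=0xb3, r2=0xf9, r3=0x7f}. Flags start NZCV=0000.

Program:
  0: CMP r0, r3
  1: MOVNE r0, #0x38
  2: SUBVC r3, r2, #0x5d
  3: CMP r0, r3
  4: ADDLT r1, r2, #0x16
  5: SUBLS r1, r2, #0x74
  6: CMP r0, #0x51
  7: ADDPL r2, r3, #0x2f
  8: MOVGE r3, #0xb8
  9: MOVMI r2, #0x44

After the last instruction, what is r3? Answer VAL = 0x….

VAL = 0x7f

[0] flags=0011 → (cmp)
[1] flags=0011 NE?T → r0=0x38
[2] flags=0011 VC?F → skip
[3] flags=1000 → (cmp)
[4] flags=1000 LT?T → r1=0x0f
[5] flags=1000 LS?T → r1=0x85
[6] flags=1000 → (cmp)
[7] flags=1000 PL?F → skip
[8] flags=1000 GE?F → skip
[9] flags=1000 MI?T → r2=0x44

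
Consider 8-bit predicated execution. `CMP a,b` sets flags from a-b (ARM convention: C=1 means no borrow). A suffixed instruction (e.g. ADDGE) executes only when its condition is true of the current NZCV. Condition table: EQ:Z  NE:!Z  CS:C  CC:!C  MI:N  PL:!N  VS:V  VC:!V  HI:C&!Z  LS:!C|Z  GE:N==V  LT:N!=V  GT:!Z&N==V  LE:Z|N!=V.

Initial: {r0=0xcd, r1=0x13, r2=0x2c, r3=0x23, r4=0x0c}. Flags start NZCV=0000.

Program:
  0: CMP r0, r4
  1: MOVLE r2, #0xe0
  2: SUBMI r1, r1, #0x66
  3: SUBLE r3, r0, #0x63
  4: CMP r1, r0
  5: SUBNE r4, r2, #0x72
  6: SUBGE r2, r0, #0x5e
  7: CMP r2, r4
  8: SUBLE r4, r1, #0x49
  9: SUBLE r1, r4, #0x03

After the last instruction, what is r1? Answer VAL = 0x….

VAL = 0x61

[0] flags=1010 → (cmp)
[1] flags=1010 LE?T → r2=0xe0
[2] flags=1010 MI?T → r1=0xad
[3] flags=1010 LE?T → r3=0x6a
[4] flags=1000 → (cmp)
[5] flags=1000 NE?T → r4=0x6e
[6] flags=1000 GE?F → skip
[7] flags=0011 → (cmp)
[8] flags=0011 LE?T → r4=0x64
[9] flags=0011 LE?T → r1=0x61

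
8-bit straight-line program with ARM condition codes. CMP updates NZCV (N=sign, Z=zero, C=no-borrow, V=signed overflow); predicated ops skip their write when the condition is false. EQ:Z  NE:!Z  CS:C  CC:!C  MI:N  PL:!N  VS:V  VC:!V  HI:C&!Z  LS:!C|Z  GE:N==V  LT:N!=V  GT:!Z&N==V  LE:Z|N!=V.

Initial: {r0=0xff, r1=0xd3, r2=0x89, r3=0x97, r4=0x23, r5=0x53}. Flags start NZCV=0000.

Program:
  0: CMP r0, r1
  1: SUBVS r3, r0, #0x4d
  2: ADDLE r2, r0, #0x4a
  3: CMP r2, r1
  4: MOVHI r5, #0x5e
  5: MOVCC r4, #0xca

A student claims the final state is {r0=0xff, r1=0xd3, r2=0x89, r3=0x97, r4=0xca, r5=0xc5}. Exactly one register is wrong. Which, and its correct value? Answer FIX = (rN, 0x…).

FIX = (r5, 0x53)

0: ✓ CMP  NZCV=0010
1: · SUBVS
2: · ADDLE
3: ✓ CMP  NZCV=1000
4: · MOVHI
5: ✓ MOVCC  r4←0xca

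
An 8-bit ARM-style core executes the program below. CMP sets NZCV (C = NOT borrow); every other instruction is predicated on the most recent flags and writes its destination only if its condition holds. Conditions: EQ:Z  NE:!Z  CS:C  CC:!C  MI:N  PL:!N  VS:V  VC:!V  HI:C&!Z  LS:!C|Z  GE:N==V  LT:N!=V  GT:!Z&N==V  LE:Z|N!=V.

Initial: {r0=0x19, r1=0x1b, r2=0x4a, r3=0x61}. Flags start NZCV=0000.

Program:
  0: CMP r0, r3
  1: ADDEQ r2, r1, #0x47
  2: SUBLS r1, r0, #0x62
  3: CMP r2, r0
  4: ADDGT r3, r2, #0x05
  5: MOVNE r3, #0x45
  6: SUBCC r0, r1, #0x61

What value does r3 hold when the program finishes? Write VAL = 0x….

VAL = 0x45

[0] flags=1000 → (cmp)
[1] flags=1000 EQ?F → skip
[2] flags=1000 LS?T → r1=0xb7
[3] flags=0010 → (cmp)
[4] flags=0010 GT?T → r3=0x4f
[5] flags=0010 NE?T → r3=0x45
[6] flags=0010 CC?F → skip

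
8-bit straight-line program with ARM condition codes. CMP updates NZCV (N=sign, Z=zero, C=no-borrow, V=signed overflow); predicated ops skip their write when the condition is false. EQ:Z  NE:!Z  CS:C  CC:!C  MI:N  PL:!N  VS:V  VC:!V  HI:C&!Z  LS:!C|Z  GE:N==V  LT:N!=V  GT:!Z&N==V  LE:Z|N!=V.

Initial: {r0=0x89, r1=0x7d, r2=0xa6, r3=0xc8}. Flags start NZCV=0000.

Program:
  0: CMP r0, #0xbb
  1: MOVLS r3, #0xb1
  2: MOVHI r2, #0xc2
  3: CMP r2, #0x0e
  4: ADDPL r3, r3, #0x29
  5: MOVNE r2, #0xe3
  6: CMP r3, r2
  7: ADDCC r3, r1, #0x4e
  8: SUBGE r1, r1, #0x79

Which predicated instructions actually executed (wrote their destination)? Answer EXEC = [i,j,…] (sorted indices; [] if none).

[0] flags=1000 → (cmp)
[1] flags=1000 LS?T → r3=0xb1
[2] flags=1000 HI?F → skip
[3] flags=1010 → (cmp)
[4] flags=1010 PL?F → skip
[5] flags=1010 NE?T → r2=0xe3
[6] flags=1000 → (cmp)
[7] flags=1000 CC?T → r3=0xcb
[8] flags=1000 GE?F → skip

EXEC = [1,5,7]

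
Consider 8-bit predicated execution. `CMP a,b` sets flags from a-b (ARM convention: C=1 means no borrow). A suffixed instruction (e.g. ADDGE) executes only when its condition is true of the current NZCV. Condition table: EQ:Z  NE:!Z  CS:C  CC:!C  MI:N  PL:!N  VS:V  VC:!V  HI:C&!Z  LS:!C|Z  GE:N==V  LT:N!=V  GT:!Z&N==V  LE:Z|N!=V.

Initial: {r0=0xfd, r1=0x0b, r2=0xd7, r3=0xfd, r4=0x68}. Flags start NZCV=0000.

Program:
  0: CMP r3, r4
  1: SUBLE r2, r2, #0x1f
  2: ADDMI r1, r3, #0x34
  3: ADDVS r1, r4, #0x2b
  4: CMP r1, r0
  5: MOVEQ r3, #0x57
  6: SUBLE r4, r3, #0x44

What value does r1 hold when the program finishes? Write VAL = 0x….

[0] flags=1010 → (cmp)
[1] flags=1010 LE?T → r2=0xb8
[2] flags=1010 MI?T → r1=0x31
[3] flags=1010 VS?F → skip
[4] flags=0000 → (cmp)
[5] flags=0000 EQ?F → skip
[6] flags=0000 LE?F → skip

VAL = 0x31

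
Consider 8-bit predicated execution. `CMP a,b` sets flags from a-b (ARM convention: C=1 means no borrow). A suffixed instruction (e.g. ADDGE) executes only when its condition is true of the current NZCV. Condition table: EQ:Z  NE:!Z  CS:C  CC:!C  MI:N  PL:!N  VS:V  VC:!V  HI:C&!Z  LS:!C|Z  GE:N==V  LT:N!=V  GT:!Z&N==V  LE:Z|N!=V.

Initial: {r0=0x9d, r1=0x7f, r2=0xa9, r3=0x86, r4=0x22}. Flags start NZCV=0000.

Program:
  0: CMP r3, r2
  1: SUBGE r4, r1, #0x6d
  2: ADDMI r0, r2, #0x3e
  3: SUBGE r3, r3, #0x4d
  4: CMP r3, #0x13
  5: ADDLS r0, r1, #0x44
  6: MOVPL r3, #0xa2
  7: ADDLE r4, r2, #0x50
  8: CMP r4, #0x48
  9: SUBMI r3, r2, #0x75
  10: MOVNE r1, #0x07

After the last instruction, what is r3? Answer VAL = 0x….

[0] flags=1000 → (cmp)
[1] flags=1000 GE?F → skip
[2] flags=1000 MI?T → r0=0xe7
[3] flags=1000 GE?F → skip
[4] flags=0011 → (cmp)
[5] flags=0011 LS?F → skip
[6] flags=0011 PL?T → r3=0xa2
[7] flags=0011 LE?T → r4=0xf9
[8] flags=1010 → (cmp)
[9] flags=1010 MI?T → r3=0x34
[10] flags=1010 NE?T → r1=0x07

VAL = 0x34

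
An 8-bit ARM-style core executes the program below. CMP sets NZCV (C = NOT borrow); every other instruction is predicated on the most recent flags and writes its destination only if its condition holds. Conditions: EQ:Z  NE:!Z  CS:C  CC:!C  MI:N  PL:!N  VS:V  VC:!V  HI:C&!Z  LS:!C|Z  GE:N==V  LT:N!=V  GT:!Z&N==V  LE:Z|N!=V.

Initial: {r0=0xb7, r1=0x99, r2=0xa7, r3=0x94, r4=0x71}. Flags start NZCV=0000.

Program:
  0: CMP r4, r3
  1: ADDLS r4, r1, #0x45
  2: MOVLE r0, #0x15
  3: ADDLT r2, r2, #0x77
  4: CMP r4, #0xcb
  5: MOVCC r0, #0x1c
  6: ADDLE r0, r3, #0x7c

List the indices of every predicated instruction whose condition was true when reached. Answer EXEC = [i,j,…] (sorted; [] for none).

EXEC = [1]

0: ✓ CMP  NZCV=1001
1: ✓ ADDLS  r4←0xde
2: · MOVLE
3: · ADDLT
4: ✓ CMP  NZCV=0010
5: · MOVCC
6: · ADDLE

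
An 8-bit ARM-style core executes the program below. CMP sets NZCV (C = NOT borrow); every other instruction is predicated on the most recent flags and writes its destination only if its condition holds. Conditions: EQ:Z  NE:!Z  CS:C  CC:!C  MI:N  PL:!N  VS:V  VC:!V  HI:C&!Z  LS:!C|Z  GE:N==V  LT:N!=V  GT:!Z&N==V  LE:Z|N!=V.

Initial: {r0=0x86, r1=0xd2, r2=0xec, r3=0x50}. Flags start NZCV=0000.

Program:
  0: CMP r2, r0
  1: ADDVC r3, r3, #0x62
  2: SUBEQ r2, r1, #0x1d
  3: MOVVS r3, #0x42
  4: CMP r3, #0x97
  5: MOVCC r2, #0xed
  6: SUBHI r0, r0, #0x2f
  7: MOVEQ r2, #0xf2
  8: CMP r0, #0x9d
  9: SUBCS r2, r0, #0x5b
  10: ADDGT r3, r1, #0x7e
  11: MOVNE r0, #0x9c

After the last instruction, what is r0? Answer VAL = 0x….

VAL = 0x9c

0: ✓ CMP  NZCV=0010
1: ✓ ADDVC  r3←0xb2
2: · SUBEQ
3: · MOVVS
4: ✓ CMP  NZCV=0010
5: · MOVCC
6: ✓ SUBHI  r0←0x57
7: · MOVEQ
8: ✓ CMP  NZCV=1001
9: · SUBCS
10: ✓ ADDGT  r3←0x50
11: ✓ MOVNE  r0←0x9c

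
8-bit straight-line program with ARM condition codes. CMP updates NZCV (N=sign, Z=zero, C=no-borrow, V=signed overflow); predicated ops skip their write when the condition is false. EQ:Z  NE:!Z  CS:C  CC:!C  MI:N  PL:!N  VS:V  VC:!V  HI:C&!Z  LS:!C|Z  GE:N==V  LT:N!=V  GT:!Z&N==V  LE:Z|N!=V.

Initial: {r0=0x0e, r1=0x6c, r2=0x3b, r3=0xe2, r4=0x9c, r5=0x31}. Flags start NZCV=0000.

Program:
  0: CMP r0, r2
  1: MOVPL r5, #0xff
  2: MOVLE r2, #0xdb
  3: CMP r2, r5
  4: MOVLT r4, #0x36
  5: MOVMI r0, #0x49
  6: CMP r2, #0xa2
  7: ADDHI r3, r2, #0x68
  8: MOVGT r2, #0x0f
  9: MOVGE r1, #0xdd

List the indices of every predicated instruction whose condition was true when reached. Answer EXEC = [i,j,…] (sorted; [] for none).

EXEC = [2,4,5,7,8,9]

[0] flags=1000 → (cmp)
[1] flags=1000 PL?F → skip
[2] flags=1000 LE?T → r2=0xdb
[3] flags=1010 → (cmp)
[4] flags=1010 LT?T → r4=0x36
[5] flags=1010 MI?T → r0=0x49
[6] flags=0010 → (cmp)
[7] flags=0010 HI?T → r3=0x43
[8] flags=0010 GT?T → r2=0x0f
[9] flags=0010 GE?T → r1=0xdd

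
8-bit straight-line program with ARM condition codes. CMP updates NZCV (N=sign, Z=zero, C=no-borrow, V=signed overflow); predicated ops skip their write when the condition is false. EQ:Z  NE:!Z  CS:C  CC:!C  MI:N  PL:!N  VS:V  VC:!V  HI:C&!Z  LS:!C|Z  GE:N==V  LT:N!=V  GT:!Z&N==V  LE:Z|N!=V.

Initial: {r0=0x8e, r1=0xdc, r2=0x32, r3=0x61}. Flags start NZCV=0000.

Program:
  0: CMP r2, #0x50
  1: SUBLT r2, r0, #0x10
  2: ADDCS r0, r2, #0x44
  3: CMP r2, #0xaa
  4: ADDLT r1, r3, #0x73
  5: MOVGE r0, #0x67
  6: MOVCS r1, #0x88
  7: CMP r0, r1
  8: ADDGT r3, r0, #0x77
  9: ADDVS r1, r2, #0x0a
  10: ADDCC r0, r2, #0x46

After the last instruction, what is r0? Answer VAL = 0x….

VAL = 0xc4

[0] flags=1000 → (cmp)
[1] flags=1000 LT?T → r2=0x7e
[2] flags=1000 CS?F → skip
[3] flags=1001 → (cmp)
[4] flags=1001 LT?F → skip
[5] flags=1001 GE?T → r0=0x67
[6] flags=1001 CS?F → skip
[7] flags=1001 → (cmp)
[8] flags=1001 GT?T → r3=0xde
[9] flags=1001 VS?T → r1=0x88
[10] flags=1001 CC?T → r0=0xc4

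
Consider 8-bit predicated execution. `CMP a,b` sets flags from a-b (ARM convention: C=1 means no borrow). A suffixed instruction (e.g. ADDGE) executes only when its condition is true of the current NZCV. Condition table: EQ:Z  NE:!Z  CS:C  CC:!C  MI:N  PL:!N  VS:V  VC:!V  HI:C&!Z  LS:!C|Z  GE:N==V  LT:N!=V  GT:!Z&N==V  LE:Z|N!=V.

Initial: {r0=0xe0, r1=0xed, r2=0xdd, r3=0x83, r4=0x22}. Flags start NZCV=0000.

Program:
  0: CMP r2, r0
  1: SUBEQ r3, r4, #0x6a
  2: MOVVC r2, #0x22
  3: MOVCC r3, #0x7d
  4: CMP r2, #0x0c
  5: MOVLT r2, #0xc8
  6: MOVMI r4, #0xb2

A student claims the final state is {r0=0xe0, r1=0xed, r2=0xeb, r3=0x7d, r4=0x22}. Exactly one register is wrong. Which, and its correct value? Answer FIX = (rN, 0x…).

FIX = (r2, 0x22)

0: ✓ CMP  NZCV=1000
1: · SUBEQ
2: ✓ MOVVC  r2←0x22
3: ✓ MOVCC  r3←0x7d
4: ✓ CMP  NZCV=0010
5: · MOVLT
6: · MOVMI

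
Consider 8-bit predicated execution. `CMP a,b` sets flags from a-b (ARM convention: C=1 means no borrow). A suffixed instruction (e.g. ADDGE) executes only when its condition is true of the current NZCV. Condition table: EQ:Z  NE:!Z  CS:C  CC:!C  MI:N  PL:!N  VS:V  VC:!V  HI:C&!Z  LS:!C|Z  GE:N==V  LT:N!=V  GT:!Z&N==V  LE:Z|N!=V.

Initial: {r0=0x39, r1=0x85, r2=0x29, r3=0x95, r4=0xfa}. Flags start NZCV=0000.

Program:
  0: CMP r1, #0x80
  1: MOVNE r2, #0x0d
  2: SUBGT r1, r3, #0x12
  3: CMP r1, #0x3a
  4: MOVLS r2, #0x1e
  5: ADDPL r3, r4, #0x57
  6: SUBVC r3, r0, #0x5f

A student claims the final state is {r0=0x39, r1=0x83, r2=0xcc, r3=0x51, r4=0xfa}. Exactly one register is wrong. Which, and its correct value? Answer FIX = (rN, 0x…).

FIX = (r2, 0x0d)

0: ✓ CMP  NZCV=0010
1: ✓ MOVNE  r2←0x0d
2: ✓ SUBGT  r1←0x83
3: ✓ CMP  NZCV=0011
4: · MOVLS
5: ✓ ADDPL  r3←0x51
6: · SUBVC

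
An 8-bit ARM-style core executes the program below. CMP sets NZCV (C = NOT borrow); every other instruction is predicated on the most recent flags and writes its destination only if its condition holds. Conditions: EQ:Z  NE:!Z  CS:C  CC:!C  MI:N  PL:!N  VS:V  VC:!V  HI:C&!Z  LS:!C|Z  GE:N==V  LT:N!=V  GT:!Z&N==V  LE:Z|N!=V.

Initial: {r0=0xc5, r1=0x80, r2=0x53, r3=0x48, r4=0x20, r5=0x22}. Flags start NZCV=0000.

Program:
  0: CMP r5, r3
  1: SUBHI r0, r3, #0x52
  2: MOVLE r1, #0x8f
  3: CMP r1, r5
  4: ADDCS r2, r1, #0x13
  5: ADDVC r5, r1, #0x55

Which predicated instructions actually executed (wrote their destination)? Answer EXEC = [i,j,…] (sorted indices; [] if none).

EXEC = [2,4]

[0] flags=1000 → (cmp)
[1] flags=1000 HI?F → skip
[2] flags=1000 LE?T → r1=0x8f
[3] flags=0011 → (cmp)
[4] flags=0011 CS?T → r2=0xa2
[5] flags=0011 VC?F → skip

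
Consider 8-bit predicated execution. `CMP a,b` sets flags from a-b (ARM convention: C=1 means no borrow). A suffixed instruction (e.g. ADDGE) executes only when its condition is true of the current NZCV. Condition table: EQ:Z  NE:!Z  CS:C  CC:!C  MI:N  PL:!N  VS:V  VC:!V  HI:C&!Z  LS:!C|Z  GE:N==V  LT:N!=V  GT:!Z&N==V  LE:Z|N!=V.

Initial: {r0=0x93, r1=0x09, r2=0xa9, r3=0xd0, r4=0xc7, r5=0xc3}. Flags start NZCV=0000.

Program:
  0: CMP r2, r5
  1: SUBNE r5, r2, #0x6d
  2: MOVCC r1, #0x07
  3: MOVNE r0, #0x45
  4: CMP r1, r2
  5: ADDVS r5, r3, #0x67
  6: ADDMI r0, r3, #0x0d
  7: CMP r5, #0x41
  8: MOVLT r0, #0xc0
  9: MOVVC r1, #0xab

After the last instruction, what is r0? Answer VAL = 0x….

VAL = 0xc0

[0] flags=1000 → (cmp)
[1] flags=1000 NE?T → r5=0x3c
[2] flags=1000 CC?T → r1=0x07
[3] flags=1000 NE?T → r0=0x45
[4] flags=0000 → (cmp)
[5] flags=0000 VS?F → skip
[6] flags=0000 MI?F → skip
[7] flags=1000 → (cmp)
[8] flags=1000 LT?T → r0=0xc0
[9] flags=1000 VC?T → r1=0xab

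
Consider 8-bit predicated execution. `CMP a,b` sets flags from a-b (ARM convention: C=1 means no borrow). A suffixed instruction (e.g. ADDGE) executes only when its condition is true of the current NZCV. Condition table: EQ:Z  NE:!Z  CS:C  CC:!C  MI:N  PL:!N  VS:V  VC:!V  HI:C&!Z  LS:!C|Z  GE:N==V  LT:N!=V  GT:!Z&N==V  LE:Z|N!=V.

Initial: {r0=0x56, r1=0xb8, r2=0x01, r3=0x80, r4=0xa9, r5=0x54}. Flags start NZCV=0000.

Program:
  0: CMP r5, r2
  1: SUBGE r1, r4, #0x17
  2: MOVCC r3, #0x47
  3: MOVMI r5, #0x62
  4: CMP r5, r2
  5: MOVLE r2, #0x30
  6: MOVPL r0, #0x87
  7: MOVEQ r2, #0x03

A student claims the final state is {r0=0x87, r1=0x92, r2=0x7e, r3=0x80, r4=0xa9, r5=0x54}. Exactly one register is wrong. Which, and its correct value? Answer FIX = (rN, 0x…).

FIX = (r2, 0x01)

0: ✓ CMP  NZCV=0010
1: ✓ SUBGE  r1←0x92
2: · MOVCC
3: · MOVMI
4: ✓ CMP  NZCV=0010
5: · MOVLE
6: ✓ MOVPL  r0←0x87
7: · MOVEQ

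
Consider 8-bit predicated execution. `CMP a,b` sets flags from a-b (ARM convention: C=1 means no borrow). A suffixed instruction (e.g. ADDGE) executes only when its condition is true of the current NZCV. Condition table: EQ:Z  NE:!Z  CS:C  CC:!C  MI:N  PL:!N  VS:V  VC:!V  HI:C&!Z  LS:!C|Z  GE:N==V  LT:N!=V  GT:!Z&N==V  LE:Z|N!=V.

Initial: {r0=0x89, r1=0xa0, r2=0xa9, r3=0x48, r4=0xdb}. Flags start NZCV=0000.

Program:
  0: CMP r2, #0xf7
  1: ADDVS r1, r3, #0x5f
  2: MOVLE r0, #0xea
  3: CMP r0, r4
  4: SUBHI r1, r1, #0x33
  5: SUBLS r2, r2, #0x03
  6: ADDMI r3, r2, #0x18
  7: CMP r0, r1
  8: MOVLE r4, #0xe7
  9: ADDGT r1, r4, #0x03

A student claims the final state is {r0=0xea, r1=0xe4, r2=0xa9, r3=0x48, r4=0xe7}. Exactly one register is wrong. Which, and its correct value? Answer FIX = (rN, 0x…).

FIX = (r1, 0x6d)

0: ✓ CMP  NZCV=1000
1: · ADDVS
2: ✓ MOVLE  r0←0xea
3: ✓ CMP  NZCV=0010
4: ✓ SUBHI  r1←0x6d
5: · SUBLS
6: · ADDMI
7: ✓ CMP  NZCV=0011
8: ✓ MOVLE  r4←0xe7
9: · ADDGT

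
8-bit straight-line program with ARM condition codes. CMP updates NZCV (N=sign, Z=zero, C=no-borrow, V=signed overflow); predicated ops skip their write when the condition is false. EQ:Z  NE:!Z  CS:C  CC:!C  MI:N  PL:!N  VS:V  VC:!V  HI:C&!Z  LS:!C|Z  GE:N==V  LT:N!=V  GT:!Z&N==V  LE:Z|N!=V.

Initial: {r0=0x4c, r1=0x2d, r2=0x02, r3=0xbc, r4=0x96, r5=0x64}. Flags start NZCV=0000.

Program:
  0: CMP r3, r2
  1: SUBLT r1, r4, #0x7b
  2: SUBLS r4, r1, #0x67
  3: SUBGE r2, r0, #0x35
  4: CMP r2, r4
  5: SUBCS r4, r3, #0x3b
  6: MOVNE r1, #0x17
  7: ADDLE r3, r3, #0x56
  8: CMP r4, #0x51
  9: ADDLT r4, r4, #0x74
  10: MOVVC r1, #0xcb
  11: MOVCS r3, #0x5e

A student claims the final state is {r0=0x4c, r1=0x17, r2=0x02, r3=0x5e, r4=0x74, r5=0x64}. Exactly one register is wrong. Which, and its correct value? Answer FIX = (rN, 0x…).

[0] flags=1010 → (cmp)
[1] flags=1010 LT?T → r1=0x1b
[2] flags=1010 LS?F → skip
[3] flags=1010 GE?F → skip
[4] flags=0000 → (cmp)
[5] flags=0000 CS?F → skip
[6] flags=0000 NE?T → r1=0x17
[7] flags=0000 LE?F → skip
[8] flags=0011 → (cmp)
[9] flags=0011 LT?T → r4=0x0a
[10] flags=0011 VC?F → skip
[11] flags=0011 CS?T → r3=0x5e

FIX = (r4, 0x0a)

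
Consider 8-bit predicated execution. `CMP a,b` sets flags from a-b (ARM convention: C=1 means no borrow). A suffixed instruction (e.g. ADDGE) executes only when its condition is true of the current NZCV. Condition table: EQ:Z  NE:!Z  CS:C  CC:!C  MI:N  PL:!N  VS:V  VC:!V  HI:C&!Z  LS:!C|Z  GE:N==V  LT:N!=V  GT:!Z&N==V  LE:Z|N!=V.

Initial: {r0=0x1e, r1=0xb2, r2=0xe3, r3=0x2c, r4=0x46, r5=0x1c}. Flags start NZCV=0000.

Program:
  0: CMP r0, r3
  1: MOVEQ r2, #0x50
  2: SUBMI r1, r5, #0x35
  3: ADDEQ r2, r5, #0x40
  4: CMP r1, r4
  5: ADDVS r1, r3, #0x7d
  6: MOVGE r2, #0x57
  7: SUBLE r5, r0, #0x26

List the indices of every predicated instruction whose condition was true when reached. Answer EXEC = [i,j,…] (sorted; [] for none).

EXEC = [2,7]

0: ✓ CMP  NZCV=1000
1: · MOVEQ
2: ✓ SUBMI  r1←0xe7
3: · ADDEQ
4: ✓ CMP  NZCV=1010
5: · ADDVS
6: · MOVGE
7: ✓ SUBLE  r5←0xf8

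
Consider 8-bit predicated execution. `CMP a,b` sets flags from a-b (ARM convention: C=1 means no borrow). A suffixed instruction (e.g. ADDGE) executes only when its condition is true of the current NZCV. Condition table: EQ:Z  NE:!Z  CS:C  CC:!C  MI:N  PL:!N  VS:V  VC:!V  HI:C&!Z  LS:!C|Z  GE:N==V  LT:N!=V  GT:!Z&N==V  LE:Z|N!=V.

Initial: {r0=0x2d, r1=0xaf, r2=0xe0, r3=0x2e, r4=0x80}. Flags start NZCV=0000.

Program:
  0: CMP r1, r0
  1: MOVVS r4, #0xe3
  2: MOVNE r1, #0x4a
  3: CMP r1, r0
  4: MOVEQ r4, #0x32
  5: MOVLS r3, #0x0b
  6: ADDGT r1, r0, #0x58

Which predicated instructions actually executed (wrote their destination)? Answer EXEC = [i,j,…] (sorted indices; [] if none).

EXEC = [2,6]

0: ✓ CMP  NZCV=1010
1: · MOVVS
2: ✓ MOVNE  r1←0x4a
3: ✓ CMP  NZCV=0010
4: · MOVEQ
5: · MOVLS
6: ✓ ADDGT  r1←0x85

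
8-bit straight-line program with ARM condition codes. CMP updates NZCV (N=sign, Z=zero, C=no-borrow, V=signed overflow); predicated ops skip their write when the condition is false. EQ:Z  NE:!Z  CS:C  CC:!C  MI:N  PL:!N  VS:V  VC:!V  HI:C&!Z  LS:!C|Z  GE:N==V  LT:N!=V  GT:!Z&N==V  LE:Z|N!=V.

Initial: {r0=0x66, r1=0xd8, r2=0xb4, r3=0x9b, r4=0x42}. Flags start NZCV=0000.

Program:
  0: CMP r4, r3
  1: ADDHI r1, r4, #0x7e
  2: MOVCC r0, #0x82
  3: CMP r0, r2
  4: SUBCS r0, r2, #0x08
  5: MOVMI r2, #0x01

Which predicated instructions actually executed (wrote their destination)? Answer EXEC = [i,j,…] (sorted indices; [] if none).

EXEC = [2,5]

0: ✓ CMP  NZCV=1001
1: · ADDHI
2: ✓ MOVCC  r0←0x82
3: ✓ CMP  NZCV=1000
4: · SUBCS
5: ✓ MOVMI  r2←0x01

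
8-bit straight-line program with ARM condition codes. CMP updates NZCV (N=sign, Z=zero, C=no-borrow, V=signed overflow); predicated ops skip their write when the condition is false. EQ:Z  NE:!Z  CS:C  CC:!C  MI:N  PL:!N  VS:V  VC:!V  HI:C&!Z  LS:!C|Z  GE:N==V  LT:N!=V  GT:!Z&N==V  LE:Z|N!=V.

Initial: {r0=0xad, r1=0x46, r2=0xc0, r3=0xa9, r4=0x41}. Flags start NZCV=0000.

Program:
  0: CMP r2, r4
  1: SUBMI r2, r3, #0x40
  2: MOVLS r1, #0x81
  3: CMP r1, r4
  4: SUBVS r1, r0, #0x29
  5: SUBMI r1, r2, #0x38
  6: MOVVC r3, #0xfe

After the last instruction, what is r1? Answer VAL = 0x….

0: ✓ CMP  NZCV=0011
1: · SUBMI
2: · MOVLS
3: ✓ CMP  NZCV=0010
4: · SUBVS
5: · SUBMI
6: ✓ MOVVC  r3←0xfe

VAL = 0x46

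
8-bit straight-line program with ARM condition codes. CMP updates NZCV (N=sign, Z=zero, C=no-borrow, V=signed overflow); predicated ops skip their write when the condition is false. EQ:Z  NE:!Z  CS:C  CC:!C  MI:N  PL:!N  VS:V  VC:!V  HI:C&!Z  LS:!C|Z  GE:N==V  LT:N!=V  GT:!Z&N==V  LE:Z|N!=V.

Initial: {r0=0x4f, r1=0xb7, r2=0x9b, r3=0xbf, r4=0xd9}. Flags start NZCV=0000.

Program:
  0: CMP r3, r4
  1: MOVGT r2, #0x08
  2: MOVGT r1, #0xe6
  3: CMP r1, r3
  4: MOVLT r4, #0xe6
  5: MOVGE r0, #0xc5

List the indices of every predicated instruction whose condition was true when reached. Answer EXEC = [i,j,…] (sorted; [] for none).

EXEC = [4]

0: ✓ CMP  NZCV=1000
1: · MOVGT
2: · MOVGT
3: ✓ CMP  NZCV=1000
4: ✓ MOVLT  r4←0xe6
5: · MOVGE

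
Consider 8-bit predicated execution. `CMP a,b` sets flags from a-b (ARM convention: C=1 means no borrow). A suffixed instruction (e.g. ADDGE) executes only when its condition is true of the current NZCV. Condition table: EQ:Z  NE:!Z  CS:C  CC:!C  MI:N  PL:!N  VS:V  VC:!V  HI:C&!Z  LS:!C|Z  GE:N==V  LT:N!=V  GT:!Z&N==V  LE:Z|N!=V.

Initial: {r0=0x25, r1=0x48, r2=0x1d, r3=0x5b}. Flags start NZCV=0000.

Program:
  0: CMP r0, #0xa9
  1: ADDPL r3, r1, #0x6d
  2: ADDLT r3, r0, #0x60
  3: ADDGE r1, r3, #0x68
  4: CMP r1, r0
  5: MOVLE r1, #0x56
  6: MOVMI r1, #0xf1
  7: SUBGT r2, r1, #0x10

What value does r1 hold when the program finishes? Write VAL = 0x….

VAL = 0xf1

0: ✓ CMP  NZCV=0000
1: ✓ ADDPL  r3←0xb5
2: · ADDLT
3: ✓ ADDGE  r1←0x1d
4: ✓ CMP  NZCV=1000
5: ✓ MOVLE  r1←0x56
6: ✓ MOVMI  r1←0xf1
7: · SUBGT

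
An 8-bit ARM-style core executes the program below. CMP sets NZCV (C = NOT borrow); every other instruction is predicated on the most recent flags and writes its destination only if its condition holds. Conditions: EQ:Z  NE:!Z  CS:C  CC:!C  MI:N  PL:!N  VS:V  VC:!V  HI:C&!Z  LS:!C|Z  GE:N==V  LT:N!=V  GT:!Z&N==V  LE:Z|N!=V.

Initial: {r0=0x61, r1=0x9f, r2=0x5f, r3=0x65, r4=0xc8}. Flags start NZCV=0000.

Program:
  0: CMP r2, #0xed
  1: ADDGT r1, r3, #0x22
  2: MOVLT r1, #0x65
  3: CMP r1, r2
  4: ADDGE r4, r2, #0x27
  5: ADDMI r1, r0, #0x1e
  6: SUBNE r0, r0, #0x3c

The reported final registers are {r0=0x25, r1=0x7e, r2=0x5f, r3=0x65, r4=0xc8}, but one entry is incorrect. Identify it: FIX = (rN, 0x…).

FIX = (r1, 0x87)

[0] flags=0000 → (cmp)
[1] flags=0000 GT?T → r1=0x87
[2] flags=0000 LT?F → skip
[3] flags=0011 → (cmp)
[4] flags=0011 GE?F → skip
[5] flags=0011 MI?F → skip
[6] flags=0011 NE?T → r0=0x25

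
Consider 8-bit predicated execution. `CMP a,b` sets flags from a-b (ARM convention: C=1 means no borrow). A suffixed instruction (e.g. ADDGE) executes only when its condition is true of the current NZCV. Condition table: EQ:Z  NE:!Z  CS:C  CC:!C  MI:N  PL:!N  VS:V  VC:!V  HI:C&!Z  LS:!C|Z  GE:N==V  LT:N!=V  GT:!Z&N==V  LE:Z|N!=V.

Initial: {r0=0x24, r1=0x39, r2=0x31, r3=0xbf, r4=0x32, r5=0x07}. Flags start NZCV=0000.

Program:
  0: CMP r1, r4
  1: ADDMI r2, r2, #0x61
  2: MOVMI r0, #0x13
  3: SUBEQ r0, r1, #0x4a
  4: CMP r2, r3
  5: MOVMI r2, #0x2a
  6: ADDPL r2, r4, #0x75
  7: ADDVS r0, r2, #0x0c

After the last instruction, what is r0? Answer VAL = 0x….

[0] flags=0010 → (cmp)
[1] flags=0010 MI?F → skip
[2] flags=0010 MI?F → skip
[3] flags=0010 EQ?F → skip
[4] flags=0000 → (cmp)
[5] flags=0000 MI?F → skip
[6] flags=0000 PL?T → r2=0xa7
[7] flags=0000 VS?F → skip

VAL = 0x24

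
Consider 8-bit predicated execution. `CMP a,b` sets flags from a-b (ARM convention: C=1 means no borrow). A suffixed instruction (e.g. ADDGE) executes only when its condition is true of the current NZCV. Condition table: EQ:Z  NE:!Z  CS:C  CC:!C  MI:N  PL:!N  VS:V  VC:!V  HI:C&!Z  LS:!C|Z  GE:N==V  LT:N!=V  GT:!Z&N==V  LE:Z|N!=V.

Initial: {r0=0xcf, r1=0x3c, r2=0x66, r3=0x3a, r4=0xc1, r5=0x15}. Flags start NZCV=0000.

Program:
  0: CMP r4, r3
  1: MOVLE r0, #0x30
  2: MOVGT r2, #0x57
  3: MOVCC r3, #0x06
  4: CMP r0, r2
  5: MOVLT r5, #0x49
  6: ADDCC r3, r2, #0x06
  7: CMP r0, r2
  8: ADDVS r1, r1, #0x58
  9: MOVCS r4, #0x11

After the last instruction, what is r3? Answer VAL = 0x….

VAL = 0x6c

0: ✓ CMP  NZCV=1010
1: ✓ MOVLE  r0←0x30
2: · MOVGT
3: · MOVCC
4: ✓ CMP  NZCV=1000
5: ✓ MOVLT  r5←0x49
6: ✓ ADDCC  r3←0x6c
7: ✓ CMP  NZCV=1000
8: · ADDVS
9: · MOVCS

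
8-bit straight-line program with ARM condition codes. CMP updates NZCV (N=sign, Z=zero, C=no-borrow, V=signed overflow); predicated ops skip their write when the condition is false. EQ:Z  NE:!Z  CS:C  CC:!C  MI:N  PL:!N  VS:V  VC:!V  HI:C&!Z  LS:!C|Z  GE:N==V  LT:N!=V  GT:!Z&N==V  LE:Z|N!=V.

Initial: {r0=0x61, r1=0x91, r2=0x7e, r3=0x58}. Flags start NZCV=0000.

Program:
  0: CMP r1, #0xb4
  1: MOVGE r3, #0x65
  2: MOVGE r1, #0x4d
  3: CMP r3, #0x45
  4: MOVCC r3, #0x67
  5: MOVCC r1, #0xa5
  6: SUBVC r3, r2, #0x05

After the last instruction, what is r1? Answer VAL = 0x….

[0] flags=1000 → (cmp)
[1] flags=1000 GE?F → skip
[2] flags=1000 GE?F → skip
[3] flags=0010 → (cmp)
[4] flags=0010 CC?F → skip
[5] flags=0010 CC?F → skip
[6] flags=0010 VC?T → r3=0x79

VAL = 0x91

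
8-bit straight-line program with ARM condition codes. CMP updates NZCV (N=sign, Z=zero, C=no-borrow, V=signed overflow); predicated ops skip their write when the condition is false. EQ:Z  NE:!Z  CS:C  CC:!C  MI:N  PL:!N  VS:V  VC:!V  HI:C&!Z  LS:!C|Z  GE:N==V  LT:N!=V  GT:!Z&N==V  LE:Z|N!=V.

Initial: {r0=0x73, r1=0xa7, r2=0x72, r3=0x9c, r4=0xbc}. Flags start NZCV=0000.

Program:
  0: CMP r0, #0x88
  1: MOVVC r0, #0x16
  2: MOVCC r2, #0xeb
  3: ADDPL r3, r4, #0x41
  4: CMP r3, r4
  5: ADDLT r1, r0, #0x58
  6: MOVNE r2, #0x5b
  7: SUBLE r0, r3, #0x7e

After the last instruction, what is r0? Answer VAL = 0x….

[0] flags=1001 → (cmp)
[1] flags=1001 VC?F → skip
[2] flags=1001 CC?T → r2=0xeb
[3] flags=1001 PL?F → skip
[4] flags=1000 → (cmp)
[5] flags=1000 LT?T → r1=0xcb
[6] flags=1000 NE?T → r2=0x5b
[7] flags=1000 LE?T → r0=0x1e

VAL = 0x1e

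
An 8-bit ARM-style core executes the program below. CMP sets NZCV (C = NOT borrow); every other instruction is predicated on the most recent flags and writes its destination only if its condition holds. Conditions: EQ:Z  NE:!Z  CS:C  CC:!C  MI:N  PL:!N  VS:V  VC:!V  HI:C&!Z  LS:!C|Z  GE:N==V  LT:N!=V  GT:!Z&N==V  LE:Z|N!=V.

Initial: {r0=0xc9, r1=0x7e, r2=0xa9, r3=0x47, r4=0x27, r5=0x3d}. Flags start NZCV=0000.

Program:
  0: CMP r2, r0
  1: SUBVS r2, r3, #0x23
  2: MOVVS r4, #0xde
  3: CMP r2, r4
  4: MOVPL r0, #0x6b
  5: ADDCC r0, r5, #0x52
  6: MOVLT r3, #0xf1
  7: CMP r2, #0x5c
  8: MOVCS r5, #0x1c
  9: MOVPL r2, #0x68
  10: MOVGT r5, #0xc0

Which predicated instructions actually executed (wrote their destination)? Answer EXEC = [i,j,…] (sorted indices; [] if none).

0: ✓ CMP  NZCV=1000
1: · SUBVS
2: · MOVVS
3: ✓ CMP  NZCV=1010
4: · MOVPL
5: · ADDCC
6: ✓ MOVLT  r3←0xf1
7: ✓ CMP  NZCV=0011
8: ✓ MOVCS  r5←0x1c
9: ✓ MOVPL  r2←0x68
10: · MOVGT

EXEC = [6,8,9]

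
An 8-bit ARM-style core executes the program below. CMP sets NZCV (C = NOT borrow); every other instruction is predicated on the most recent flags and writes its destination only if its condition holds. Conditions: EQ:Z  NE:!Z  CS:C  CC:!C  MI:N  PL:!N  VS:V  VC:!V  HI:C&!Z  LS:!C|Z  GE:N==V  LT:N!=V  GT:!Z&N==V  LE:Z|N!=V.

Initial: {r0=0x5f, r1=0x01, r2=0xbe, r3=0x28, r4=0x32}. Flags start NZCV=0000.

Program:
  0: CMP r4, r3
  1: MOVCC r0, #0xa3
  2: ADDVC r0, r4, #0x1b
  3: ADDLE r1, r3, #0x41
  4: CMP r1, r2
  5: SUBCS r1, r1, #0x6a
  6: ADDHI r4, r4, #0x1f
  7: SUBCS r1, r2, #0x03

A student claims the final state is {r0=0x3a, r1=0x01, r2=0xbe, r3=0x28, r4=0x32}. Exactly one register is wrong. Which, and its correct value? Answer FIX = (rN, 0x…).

FIX = (r0, 0x4d)

[0] flags=0010 → (cmp)
[1] flags=0010 CC?F → skip
[2] flags=0010 VC?T → r0=0x4d
[3] flags=0010 LE?F → skip
[4] flags=0000 → (cmp)
[5] flags=0000 CS?F → skip
[6] flags=0000 HI?F → skip
[7] flags=0000 CS?F → skip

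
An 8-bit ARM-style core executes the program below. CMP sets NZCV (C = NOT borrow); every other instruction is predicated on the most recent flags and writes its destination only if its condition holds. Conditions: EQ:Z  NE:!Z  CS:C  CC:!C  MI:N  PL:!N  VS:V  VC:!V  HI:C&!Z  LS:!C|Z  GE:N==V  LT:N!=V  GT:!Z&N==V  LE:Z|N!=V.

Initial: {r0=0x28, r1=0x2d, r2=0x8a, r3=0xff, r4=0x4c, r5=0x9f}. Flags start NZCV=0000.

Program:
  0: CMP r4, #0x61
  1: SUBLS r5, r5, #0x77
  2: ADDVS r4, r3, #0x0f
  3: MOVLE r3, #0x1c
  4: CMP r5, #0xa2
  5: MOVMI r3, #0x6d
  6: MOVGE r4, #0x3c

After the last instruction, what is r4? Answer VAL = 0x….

VAL = 0x3c

0: ✓ CMP  NZCV=1000
1: ✓ SUBLS  r5←0x28
2: · ADDVS
3: ✓ MOVLE  r3←0x1c
4: ✓ CMP  NZCV=1001
5: ✓ MOVMI  r3←0x6d
6: ✓ MOVGE  r4←0x3c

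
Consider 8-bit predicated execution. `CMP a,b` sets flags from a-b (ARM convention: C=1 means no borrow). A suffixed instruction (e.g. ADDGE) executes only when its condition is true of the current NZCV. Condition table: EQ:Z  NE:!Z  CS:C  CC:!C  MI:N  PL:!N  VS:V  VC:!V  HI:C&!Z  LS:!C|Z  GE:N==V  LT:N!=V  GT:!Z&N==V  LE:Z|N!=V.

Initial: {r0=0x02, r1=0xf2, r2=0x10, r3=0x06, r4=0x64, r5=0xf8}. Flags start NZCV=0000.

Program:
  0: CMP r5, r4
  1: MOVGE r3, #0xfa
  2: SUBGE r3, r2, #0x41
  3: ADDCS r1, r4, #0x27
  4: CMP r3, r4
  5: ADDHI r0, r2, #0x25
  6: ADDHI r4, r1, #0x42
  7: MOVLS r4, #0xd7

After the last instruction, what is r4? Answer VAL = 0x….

0: ✓ CMP  NZCV=1010
1: · MOVGE
2: · SUBGE
3: ✓ ADDCS  r1←0x8b
4: ✓ CMP  NZCV=1000
5: · ADDHI
6: · ADDHI
7: ✓ MOVLS  r4←0xd7

VAL = 0xd7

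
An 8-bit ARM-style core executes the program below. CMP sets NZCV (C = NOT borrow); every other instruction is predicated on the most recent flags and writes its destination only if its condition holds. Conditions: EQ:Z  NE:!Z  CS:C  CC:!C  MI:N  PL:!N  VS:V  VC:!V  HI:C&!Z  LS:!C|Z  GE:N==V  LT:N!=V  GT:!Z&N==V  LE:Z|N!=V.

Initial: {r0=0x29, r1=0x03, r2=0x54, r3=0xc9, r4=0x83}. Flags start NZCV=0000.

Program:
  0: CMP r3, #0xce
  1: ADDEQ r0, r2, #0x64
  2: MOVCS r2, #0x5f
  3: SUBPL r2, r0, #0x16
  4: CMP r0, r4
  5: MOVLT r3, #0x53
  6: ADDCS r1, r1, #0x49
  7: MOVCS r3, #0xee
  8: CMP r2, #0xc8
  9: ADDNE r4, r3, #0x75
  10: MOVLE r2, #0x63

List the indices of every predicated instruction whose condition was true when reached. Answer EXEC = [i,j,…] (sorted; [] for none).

EXEC = [9]

0: ✓ CMP  NZCV=1000
1: · ADDEQ
2: · MOVCS
3: · SUBPL
4: ✓ CMP  NZCV=1001
5: · MOVLT
6: · ADDCS
7: · MOVCS
8: ✓ CMP  NZCV=1001
9: ✓ ADDNE  r4←0x3e
10: · MOVLE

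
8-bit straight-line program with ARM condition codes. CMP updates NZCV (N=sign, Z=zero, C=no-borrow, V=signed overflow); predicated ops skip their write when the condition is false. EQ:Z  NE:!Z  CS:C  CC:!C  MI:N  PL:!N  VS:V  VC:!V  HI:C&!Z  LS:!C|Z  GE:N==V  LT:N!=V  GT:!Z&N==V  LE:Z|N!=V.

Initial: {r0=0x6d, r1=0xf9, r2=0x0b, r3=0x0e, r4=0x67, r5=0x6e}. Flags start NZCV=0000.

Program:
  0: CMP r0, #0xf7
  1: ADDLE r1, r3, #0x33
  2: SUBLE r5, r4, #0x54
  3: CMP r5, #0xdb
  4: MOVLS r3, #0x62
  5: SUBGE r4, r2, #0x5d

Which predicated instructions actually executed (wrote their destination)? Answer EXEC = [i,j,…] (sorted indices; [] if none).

EXEC = [4,5]

[0] flags=0000 → (cmp)
[1] flags=0000 LE?F → skip
[2] flags=0000 LE?F → skip
[3] flags=1001 → (cmp)
[4] flags=1001 LS?T → r3=0x62
[5] flags=1001 GE?T → r4=0xae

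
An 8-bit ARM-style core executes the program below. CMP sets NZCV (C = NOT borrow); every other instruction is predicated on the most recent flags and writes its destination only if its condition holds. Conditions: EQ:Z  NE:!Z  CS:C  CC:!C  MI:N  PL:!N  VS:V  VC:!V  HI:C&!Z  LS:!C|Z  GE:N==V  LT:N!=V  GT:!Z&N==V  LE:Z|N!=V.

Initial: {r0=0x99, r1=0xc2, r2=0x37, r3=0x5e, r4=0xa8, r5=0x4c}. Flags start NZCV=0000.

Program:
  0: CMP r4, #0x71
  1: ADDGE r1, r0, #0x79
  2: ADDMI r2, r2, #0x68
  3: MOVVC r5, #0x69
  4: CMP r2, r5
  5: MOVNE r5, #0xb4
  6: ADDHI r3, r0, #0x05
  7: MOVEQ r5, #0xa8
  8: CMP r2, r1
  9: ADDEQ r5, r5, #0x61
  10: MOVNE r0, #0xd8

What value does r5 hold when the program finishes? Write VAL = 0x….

[0] flags=0011 → (cmp)
[1] flags=0011 GE?F → skip
[2] flags=0011 MI?F → skip
[3] flags=0011 VC?F → skip
[4] flags=1000 → (cmp)
[5] flags=1000 NE?T → r5=0xb4
[6] flags=1000 HI?F → skip
[7] flags=1000 EQ?F → skip
[8] flags=0000 → (cmp)
[9] flags=0000 EQ?F → skip
[10] flags=0000 NE?T → r0=0xd8

VAL = 0xb4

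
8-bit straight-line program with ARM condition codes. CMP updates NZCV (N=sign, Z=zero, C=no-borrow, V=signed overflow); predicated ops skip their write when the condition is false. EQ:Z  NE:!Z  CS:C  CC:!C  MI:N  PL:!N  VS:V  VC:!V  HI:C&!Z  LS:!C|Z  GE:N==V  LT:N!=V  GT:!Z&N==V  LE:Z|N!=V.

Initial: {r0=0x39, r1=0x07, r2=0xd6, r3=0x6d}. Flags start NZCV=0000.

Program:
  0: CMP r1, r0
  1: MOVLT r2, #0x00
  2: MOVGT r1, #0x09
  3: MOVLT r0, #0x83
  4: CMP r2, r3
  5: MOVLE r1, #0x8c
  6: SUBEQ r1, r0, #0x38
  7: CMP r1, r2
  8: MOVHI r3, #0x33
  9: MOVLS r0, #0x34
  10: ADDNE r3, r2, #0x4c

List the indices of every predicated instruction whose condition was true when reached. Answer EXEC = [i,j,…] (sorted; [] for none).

[0] flags=1000 → (cmp)
[1] flags=1000 LT?T → r2=0x00
[2] flags=1000 GT?F → skip
[3] flags=1000 LT?T → r0=0x83
[4] flags=1000 → (cmp)
[5] flags=1000 LE?T → r1=0x8c
[6] flags=1000 EQ?F → skip
[7] flags=1010 → (cmp)
[8] flags=1010 HI?T → r3=0x33
[9] flags=1010 LS?F → skip
[10] flags=1010 NE?T → r3=0x4c

EXEC = [1,3,5,8,10]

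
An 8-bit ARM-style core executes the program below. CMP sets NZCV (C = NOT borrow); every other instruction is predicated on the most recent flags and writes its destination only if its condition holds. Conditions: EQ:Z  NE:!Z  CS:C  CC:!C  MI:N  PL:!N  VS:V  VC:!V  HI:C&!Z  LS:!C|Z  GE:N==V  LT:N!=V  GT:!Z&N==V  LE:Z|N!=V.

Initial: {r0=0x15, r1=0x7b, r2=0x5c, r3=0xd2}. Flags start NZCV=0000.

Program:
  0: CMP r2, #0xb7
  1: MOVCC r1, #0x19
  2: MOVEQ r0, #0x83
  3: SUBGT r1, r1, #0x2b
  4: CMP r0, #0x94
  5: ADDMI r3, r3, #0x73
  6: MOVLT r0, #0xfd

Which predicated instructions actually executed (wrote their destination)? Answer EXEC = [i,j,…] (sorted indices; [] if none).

0: ✓ CMP  NZCV=1001
1: ✓ MOVCC  r1←0x19
2: · MOVEQ
3: ✓ SUBGT  r1←0xee
4: ✓ CMP  NZCV=1001
5: ✓ ADDMI  r3←0x45
6: · MOVLT

EXEC = [1,3,5]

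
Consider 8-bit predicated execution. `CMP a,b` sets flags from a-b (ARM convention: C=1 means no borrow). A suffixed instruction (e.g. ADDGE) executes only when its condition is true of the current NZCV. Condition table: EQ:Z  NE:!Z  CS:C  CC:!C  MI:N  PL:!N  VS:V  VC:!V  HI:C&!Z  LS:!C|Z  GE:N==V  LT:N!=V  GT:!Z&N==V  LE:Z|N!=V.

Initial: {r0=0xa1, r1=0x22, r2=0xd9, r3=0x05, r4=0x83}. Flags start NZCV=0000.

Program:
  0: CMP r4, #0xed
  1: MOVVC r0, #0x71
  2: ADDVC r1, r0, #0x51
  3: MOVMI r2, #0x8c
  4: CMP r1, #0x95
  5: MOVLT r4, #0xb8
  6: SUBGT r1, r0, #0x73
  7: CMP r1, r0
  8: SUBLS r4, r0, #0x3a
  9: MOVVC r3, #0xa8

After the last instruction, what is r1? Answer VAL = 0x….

VAL = 0xfe

0: ✓ CMP  NZCV=1000
1: ✓ MOVVC  r0←0x71
2: ✓ ADDVC  r1←0xc2
3: ✓ MOVMI  r2←0x8c
4: ✓ CMP  NZCV=0010
5: · MOVLT
6: ✓ SUBGT  r1←0xfe
7: ✓ CMP  NZCV=1010
8: · SUBLS
9: ✓ MOVVC  r3←0xa8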